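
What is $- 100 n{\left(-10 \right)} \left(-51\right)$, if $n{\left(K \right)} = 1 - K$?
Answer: $56100$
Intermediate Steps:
$- 100 n{\left(-10 \right)} \left(-51\right) = - 100 \left(1 - -10\right) \left(-51\right) = - 100 \left(1 + 10\right) \left(-51\right) = \left(-100\right) 11 \left(-51\right) = \left(-1100\right) \left(-51\right) = 56100$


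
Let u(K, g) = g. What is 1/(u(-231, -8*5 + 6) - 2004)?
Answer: -1/2038 ≈ -0.00049068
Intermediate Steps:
1/(u(-231, -8*5 + 6) - 2004) = 1/((-8*5 + 6) - 2004) = 1/((-40 + 6) - 2004) = 1/(-34 - 2004) = 1/(-2038) = -1/2038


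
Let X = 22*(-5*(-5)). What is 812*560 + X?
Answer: 455270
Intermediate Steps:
X = 550 (X = 22*25 = 550)
812*560 + X = 812*560 + 550 = 454720 + 550 = 455270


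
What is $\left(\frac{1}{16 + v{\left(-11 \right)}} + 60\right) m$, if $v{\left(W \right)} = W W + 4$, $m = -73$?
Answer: $- \frac{617653}{141} \approx -4380.5$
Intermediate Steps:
$v{\left(W \right)} = 4 + W^{2}$ ($v{\left(W \right)} = W^{2} + 4 = 4 + W^{2}$)
$\left(\frac{1}{16 + v{\left(-11 \right)}} + 60\right) m = \left(\frac{1}{16 + \left(4 + \left(-11\right)^{2}\right)} + 60\right) \left(-73\right) = \left(\frac{1}{16 + \left(4 + 121\right)} + 60\right) \left(-73\right) = \left(\frac{1}{16 + 125} + 60\right) \left(-73\right) = \left(\frac{1}{141} + 60\right) \left(-73\right) = \frac{8461}{141} \left(-73\right) = - \frac{617653}{141}$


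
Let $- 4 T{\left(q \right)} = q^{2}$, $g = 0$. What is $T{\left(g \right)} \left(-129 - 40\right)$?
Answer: $0$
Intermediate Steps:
$T{\left(q \right)} = - \frac{q^{2}}{4}$
$T{\left(g \right)} \left(-129 - 40\right) = - \frac{0^{2}}{4} \left(-129 - 40\right) = \left(- \frac{1}{4}\right) 0 \left(-169\right) = 0 \left(-169\right) = 0$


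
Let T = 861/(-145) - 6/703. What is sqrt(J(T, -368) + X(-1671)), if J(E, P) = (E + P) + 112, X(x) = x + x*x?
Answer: sqrt(28993377293230595)/101935 ≈ 1670.4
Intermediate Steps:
X(x) = x + x**2
T = -606153/101935 (T = 861*(-1/145) - 6*1/703 = -861/145 - 6/703 = -606153/101935 ≈ -5.9465)
J(E, P) = 112 + E + P
sqrt(J(T, -368) + X(-1671)) = sqrt((112 - 606153/101935 - 368) - 1671*(1 - 1671)) = sqrt(-26701513/101935 - 1671*(-1670)) = sqrt(-26701513/101935 + 2790570) = sqrt(284430051437/101935) = sqrt(28993377293230595)/101935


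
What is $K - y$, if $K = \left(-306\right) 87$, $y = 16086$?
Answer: $-42708$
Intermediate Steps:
$K = -26622$
$K - y = -26622 - 16086 = -42708$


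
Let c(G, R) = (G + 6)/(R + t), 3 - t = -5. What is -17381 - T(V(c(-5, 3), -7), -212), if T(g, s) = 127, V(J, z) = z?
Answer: -17508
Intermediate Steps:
t = 8 (t = 3 - 1*(-5) = 3 + 5 = 8)
c(G, R) = (6 + G)/(8 + R) (c(G, R) = (G + 6)/(R + 8) = (6 + G)/(8 + R))
-17381 - T(V(c(-5, 3), -7), -212) = -17381 - 1*127 = -17381 - 127 = -17508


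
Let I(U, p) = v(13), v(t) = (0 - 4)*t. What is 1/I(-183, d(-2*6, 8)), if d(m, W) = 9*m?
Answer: -1/52 ≈ -0.019231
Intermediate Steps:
v(t) = -4*t
I(U, p) = -52 (I(U, p) = -4*13 = -52)
1/I(-183, d(-2*6, 8)) = 1/(-52) = -1/52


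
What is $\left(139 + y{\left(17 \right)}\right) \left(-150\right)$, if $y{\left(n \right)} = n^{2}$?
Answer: $-64200$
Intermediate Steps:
$\left(139 + y{\left(17 \right)}\right) \left(-150\right) = \left(139 + 17^{2}\right) \left(-150\right) = \left(139 + 289\right) \left(-150\right) = 428 \left(-150\right) = -64200$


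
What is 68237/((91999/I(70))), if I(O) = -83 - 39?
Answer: -8324914/91999 ≈ -90.489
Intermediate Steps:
I(O) = -122
68237/((91999/I(70))) = 68237/((91999/(-122))) = 68237/((91999*(-1/122))) = 68237/(-91999/122) = 68237*(-122/91999) = -8324914/91999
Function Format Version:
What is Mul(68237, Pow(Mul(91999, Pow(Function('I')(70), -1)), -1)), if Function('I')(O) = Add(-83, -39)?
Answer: Rational(-8324914, 91999) ≈ -90.489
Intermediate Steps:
Function('I')(O) = -122
Mul(68237, Pow(Mul(91999, Pow(Function('I')(70), -1)), -1)) = Mul(68237, Pow(Mul(91999, Pow(-122, -1)), -1)) = Mul(68237, Pow(Mul(91999, Rational(-1, 122)), -1)) = Mul(68237, Pow(Rational(-91999, 122), -1)) = Mul(68237, Rational(-122, 91999)) = Rational(-8324914, 91999)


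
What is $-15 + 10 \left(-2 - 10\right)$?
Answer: $-135$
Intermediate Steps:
$-15 + 10 \left(-2 - 10\right) = -15 + 10 \left(-12\right) = -15 - 120 = -135$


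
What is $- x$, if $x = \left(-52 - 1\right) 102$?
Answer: $5406$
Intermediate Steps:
$x = -5406$ ($x = \left(-53\right) 102 = -5406$)
$- x = \left(-1\right) \left(-5406\right) = 5406$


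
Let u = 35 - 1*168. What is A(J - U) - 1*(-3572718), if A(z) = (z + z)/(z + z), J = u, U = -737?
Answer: 3572719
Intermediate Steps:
u = -133 (u = 35 - 168 = -133)
J = -133
A(z) = 1 (A(z) = (2*z)/((2*z)) = (2*z)*(1/(2*z)) = 1)
A(J - U) - 1*(-3572718) = 1 - 1*(-3572718) = 1 + 3572718 = 3572719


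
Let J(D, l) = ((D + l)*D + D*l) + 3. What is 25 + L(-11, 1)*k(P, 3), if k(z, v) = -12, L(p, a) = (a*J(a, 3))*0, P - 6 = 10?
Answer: 25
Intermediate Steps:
P = 16 (P = 6 + 10 = 16)
J(D, l) = 3 + D*l + D*(D + l) (J(D, l) = (D*(D + l) + D*l) + 3 = (D*l + D*(D + l)) + 3 = 3 + D*l + D*(D + l))
L(p, a) = 0 (L(p, a) = (a*(3 + a² + 2*a*3))*0 = (a*(3 + a² + 6*a))*0 = 0)
25 + L(-11, 1)*k(P, 3) = 25 + 0*(-12) = 25 + 0 = 25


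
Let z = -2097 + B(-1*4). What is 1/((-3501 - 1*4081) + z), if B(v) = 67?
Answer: -1/9612 ≈ -0.00010404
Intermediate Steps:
z = -2030 (z = -2097 + 67 = -2030)
1/((-3501 - 1*4081) + z) = 1/((-3501 - 1*4081) - 2030) = 1/((-3501 - 4081) - 2030) = 1/(-7582 - 2030) = 1/(-9612) = -1/9612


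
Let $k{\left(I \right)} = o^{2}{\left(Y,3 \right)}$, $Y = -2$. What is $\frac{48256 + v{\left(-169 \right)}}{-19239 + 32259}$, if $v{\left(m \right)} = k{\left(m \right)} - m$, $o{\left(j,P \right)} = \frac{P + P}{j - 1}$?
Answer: $\frac{16143}{4340} \approx 3.7196$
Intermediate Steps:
$o{\left(j,P \right)} = \frac{2 P}{-1 + j}$
$k{\left(I \right)} = 4$ ($k{\left(I \right)} = \left(2 \cdot 3 \frac{1}{-1 - 2}\right)^{2} = \left(2 \cdot 3 \frac{1}{-3}\right)^{2} = \left(2 \cdot 3 \left(- \frac{1}{3}\right)\right)^{2} = \left(-2\right)^{2} = 4$)
$v{\left(m \right)} = 4 - m$
$\frac{48256 + v{\left(-169 \right)}}{-19239 + 32259} = \frac{48256 + \left(4 - -169\right)}{-19239 + 32259} = \frac{48256 + \left(4 + 169\right)}{13020} = \left(48256 + 173\right) \frac{1}{13020} = 48429 \cdot \frac{1}{13020} = \frac{16143}{4340}$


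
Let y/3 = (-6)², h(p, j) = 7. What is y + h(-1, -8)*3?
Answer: 129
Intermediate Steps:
y = 108 (y = 3*(-6)² = 3*36 = 108)
y + h(-1, -8)*3 = 108 + 7*3 = 108 + 21 = 129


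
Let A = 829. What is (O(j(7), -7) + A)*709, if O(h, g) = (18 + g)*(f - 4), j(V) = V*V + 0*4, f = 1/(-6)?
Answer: 3331591/6 ≈ 5.5527e+5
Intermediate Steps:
f = -1/6 ≈ -0.16667
j(V) = V**2 (j(V) = V**2 + 0 = V**2)
O(h, g) = -75 - 25*g/6 (O(h, g) = (18 + g)*(-1/6 - 4) = (18 + g)*(-25/6) = -75 - 25*g/6)
(O(j(7), -7) + A)*709 = ((-75 - 25/6*(-7)) + 829)*709 = ((-75 + 175/6) + 829)*709 = (-275/6 + 829)*709 = (4699/6)*709 = 3331591/6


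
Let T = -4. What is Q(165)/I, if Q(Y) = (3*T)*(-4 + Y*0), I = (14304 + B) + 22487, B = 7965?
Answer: 12/11189 ≈ 0.0010725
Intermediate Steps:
I = 44756 (I = (14304 + 7965) + 22487 = 22269 + 22487 = 44756)
Q(Y) = 48 (Q(Y) = (3*(-4))*(-4 + Y*0) = -12*(-4 + 0) = -12*(-4) = 48)
Q(165)/I = 48/44756 = 48*(1/44756) = 12/11189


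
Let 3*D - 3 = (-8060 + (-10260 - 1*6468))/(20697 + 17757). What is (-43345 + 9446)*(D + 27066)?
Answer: -52924448759467/57681 ≈ -9.1754e+8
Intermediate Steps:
D = 45287/57681 (D = 1 + ((-8060 + (-10260 - 1*6468))/(20697 + 17757))/3 = 1 + ((-8060 + (-10260 - 6468))/38454)/3 = 1 + ((-8060 - 16728)*(1/38454))/3 = 1 + (-24788*1/38454)/3 = 1 + (1/3)*(-12394/19227) = 1 - 12394/57681 = 45287/57681 ≈ 0.78513)
(-43345 + 9446)*(D + 27066) = (-43345 + 9446)*(45287/57681 + 27066) = -33899*1561239233/57681 = -52924448759467/57681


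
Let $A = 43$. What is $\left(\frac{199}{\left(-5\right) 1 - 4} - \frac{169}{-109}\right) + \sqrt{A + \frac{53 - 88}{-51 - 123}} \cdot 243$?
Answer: $- \frac{20170}{981} + \frac{81 \sqrt{1307958}}{58} \approx 1576.6$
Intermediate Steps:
$\left(\frac{199}{\left(-5\right) 1 - 4} - \frac{169}{-109}\right) + \sqrt{A + \frac{53 - 88}{-51 - 123}} \cdot 243 = \left(\frac{199}{\left(-5\right) 1 - 4} - \frac{169}{-109}\right) + \sqrt{43 + \frac{53 - 88}{-51 - 123}} \cdot 243 = \left(\frac{199}{-5 - 4} - - \frac{169}{109}\right) + \sqrt{43 - \frac{35}{-174}} \cdot 243 = \left(\frac{199}{-9} + \frac{169}{109}\right) + \sqrt{43 - - \frac{35}{174}} \cdot 243 = \left(199 \left(- \frac{1}{9}\right) + \frac{169}{109}\right) + \sqrt{43 + \frac{35}{174}} \cdot 243 = \left(- \frac{199}{9} + \frac{169}{109}\right) + \sqrt{\frac{7517}{174}} \cdot 243 = - \frac{20170}{981} + \frac{\sqrt{1307958}}{174} \cdot 243 = - \frac{20170}{981} + \frac{81 \sqrt{1307958}}{58}$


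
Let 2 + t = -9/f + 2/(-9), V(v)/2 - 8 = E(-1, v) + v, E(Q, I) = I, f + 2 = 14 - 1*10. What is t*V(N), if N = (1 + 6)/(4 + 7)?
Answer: -374/3 ≈ -124.67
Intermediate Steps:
f = 2 (f = -2 + (14 - 1*10) = -2 + (14 - 10) = -2 + 4 = 2)
N = 7/11 ≈ 0.63636
V(v) = 16 + 4*v (V(v) = 16 + 2*(v + v) = 16 + 2*(2*v) = 16 + 4*v)
t = -121/18 (t = -2 + (-9/2 + 2/(-9)) = -2 + (-9*1/2 + 2*(-1/9)) = -2 + (-9/2 - 2/9) = -2 - 85/18 = -121/18 ≈ -6.7222)
t*V(N) = -121*(16 + 4*(7/11))/18 = -121*(16 + 28/11)/18 = -121/18*204/11 = -374/3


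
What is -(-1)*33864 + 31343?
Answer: 65207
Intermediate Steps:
-(-1)*33864 + 31343 = -1*(-33864) + 31343 = 33864 + 31343 = 65207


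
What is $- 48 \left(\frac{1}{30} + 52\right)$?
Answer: $- \frac{12488}{5} \approx -2497.6$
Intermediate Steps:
$- 48 \left(\frac{1}{30} + 52\right) = \left(-48\right) \frac{1561}{30} = - \frac{12488}{5}$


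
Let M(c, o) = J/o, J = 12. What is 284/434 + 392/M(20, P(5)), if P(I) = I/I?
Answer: 21692/651 ≈ 33.321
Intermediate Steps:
P(I) = 1
M(c, o) = 12/o
284/434 + 392/M(20, P(5)) = 284/434 + 392/((12/1)) = 284*(1/434) + 392/((12*1)) = 142/217 + 392/12 = 142/217 + 392*(1/12) = 142/217 + 98/3 = 21692/651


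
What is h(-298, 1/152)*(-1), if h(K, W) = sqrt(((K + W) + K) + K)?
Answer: -I*sqrt(5163706)/76 ≈ -29.9*I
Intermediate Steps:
h(K, W) = sqrt(W + 3*K) (h(K, W) = sqrt((W + 2*K) + K) = sqrt(W + 3*K))
h(-298, 1/152)*(-1) = sqrt(1/152 + 3*(-298))*(-1) = sqrt(1/152 - 894)*(-1) = sqrt(-135887/152)*(-1) = (I*sqrt(5163706)/76)*(-1) = -I*sqrt(5163706)/76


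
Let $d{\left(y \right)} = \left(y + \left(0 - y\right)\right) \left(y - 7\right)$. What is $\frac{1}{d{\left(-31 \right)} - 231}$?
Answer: $- \frac{1}{231} \approx -0.004329$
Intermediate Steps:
$d{\left(y \right)} = 0$ ($d{\left(y \right)} = \left(y - y\right) \left(-7 + y\right) = 0 \left(-7 + y\right) = 0$)
$\frac{1}{d{\left(-31 \right)} - 231} = \frac{1}{0 - 231} = \frac{1}{-231} = - \frac{1}{231}$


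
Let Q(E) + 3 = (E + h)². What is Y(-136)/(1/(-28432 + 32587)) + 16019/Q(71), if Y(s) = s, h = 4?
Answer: -3176863741/5622 ≈ -5.6508e+5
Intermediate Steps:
Q(E) = -3 + (4 + E)² (Q(E) = -3 + (E + 4)² = -3 + (4 + E)²)
Y(-136)/(1/(-28432 + 32587)) + 16019/Q(71) = -136/(1/(-28432 + 32587)) + 16019/(-3 + (4 + 71)²) = -136/(1/4155) + 16019/(-3 + 75²) = -136/1/4155 + 16019/(-3 + 5625) = -136*4155 + 16019/5622 = -565080 + 16019*(1/5622) = -565080 + 16019/5622 = -3176863741/5622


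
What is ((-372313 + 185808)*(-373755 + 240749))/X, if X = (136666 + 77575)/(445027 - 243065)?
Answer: 5009926735266860/214241 ≈ 2.3385e+10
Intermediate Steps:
X = 214241/201962 ≈ 1.0608
((-372313 + 185808)*(-373755 + 240749))/X = ((-372313 + 185808)*(-373755 + 240749))/(214241/201962) = -186505*(-133006)*(201962/214241) = 24806284030*(201962/214241) = 5009926735266860/214241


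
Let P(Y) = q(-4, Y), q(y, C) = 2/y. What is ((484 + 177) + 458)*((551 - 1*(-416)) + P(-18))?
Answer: 2163027/2 ≈ 1.0815e+6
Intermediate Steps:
P(Y) = -1/2 (P(Y) = 2/(-4) = 2*(-1/4) = -1/2)
((484 + 177) + 458)*((551 - 1*(-416)) + P(-18)) = ((484 + 177) + 458)*((551 - 1*(-416)) - 1/2) = (661 + 458)*((551 + 416) - 1/2) = 1119*(967 - 1/2) = 1119*(1933/2) = 2163027/2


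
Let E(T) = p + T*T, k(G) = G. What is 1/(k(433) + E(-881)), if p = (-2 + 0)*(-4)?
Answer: 1/776602 ≈ 1.2877e-6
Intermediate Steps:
p = 8 (p = -2*(-4) = 8)
E(T) = 8 + T² (E(T) = 8 + T*T = 8 + T²)
1/(k(433) + E(-881)) = 1/(433 + (8 + (-881)²)) = 1/(433 + (8 + 776161)) = 1/(433 + 776169) = 1/776602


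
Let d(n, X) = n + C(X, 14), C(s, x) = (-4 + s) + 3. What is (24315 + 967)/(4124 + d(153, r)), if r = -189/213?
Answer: 1795022/303533 ≈ 5.9138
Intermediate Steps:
C(s, x) = -1 + s
r = -63/71 (r = -189*1/213 = -63/71 ≈ -0.88732)
d(n, X) = -1 + X + n (d(n, X) = n + (-1 + X) = -1 + X + n)
(24315 + 967)/(4124 + d(153, r)) = (24315 + 967)/(4124 + (-1 - 63/71 + 153)) = 25282/(4124 + 10729/71) = 25282/(303533/71) = 25282*(71/303533) = 1795022/303533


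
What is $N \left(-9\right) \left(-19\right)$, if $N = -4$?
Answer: $-684$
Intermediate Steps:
$N \left(-9\right) \left(-19\right) = \left(-4\right) \left(-9\right) \left(-19\right) = 36 \left(-19\right) = -684$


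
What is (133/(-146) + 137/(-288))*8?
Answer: -29153/2628 ≈ -11.093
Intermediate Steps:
(133/(-146) + 137/(-288))*8 = (133*(-1/146) + 137*(-1/288))*8 = (-133/146 - 137/288)*8 = -29153/21024*8 = -29153/2628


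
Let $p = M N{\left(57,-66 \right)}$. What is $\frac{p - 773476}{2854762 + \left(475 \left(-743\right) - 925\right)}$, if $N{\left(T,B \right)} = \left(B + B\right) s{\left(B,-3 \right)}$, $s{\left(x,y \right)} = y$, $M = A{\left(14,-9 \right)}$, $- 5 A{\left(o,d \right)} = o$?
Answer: $- \frac{968231}{3126140} \approx -0.30972$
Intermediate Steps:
$A{\left(o,d \right)} = - \frac{o}{5}$
$M = - \frac{14}{5}$ ($M = \left(- \frac{1}{5}\right) 14 = - \frac{14}{5} \approx -2.8$)
$N{\left(T,B \right)} = - 6 B$ ($N{\left(T,B \right)} = \left(B + B\right) \left(-3\right) = 2 B \left(-3\right) = - 6 B$)
$p = - \frac{5544}{5}$ ($p = - \frac{14 \left(\left(-6\right) \left(-66\right)\right)}{5} = \left(- \frac{14}{5}\right) 396 = - \frac{5544}{5} \approx -1108.8$)
$\frac{p - 773476}{2854762 + \left(475 \left(-743\right) - 925\right)} = \frac{- \frac{5544}{5} - 773476}{2854762 + \left(475 \left(-743\right) - 925\right)} = - \frac{3872924}{5 \left(2854762 - 353850\right)} = - \frac{3872924}{5 \cdot 2500912} = \left(- \frac{3872924}{5}\right) \frac{1}{2500912} = - \frac{968231}{3126140}$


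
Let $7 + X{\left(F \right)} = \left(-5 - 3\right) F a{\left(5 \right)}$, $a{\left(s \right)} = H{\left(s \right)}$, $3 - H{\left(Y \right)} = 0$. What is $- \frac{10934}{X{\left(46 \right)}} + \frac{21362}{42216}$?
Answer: $\frac{22060133}{2131908} \approx 10.348$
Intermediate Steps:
$H{\left(Y \right)} = 3$ ($H{\left(Y \right)} = 3 - 0 = 3 + 0 = 3$)
$a{\left(s \right)} = 3$
$X{\left(F \right)} = -7 - 24 F$ ($X{\left(F \right)} = -7 + \left(-5 - 3\right) F 3 = -7 + - 8 F 3 = -7 - 24 F$)
$- \frac{10934}{X{\left(46 \right)}} + \frac{21362}{42216} = - \frac{10934}{-7 - 1104} + \frac{21362}{42216} = - \frac{10934}{-7 - 1104} + 21362 \cdot \frac{1}{42216} = - \frac{10934}{-1111} + \frac{10681}{21108} = \left(-10934\right) \left(- \frac{1}{1111}\right) + \frac{10681}{21108} = \frac{994}{101} + \frac{10681}{21108} = \frac{22060133}{2131908}$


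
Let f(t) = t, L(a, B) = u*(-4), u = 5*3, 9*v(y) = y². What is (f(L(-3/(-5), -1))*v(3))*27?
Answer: -1620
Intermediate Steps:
v(y) = y²/9
u = 15
L(a, B) = -60 (L(a, B) = 15*(-4) = -60)
(f(L(-3/(-5), -1))*v(3))*27 = -20*3²/3*27 = -20*9/3*27 = -60*1*27 = -60*27 = -1620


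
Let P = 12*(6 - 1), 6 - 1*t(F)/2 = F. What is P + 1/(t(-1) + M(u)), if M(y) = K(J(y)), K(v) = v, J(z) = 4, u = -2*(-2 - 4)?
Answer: 1081/18 ≈ 60.056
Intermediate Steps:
u = 12 (u = -2*(-6) = 12)
t(F) = 12 - 2*F
P = 60 (P = 12*5 = 60)
M(y) = 4
P + 1/(t(-1) + M(u)) = 60 + 1/((12 - 2*(-1)) + 4) = 60 + 1/((12 + 2) + 4) = 60 + 1/(14 + 4) = 60 + 1/18 = 1081/18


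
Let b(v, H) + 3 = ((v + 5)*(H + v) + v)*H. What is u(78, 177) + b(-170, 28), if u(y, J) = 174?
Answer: 651451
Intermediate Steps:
b(v, H) = -3 + H*(v + (5 + v)*(H + v)) (b(v, H) = -3 + ((v + 5)*(H + v) + v)*H = -3 + ((5 + v)*(H + v) + v)*H = -3 + (v + (5 + v)*(H + v))*H = -3 + H*(v + (5 + v)*(H + v)))
u(78, 177) + b(-170, 28) = 174 + (-3 + 5*28**2 + 28*(-170)**2 - 170*28**2 + 6*28*(-170)) = 174 + (-3 + 5*784 + 28*28900 - 170*784 - 28560) = 174 + (-3 + 3920 + 809200 - 133280 - 28560) = 174 + 651277 = 651451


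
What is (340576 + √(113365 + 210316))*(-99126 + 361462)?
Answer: 89345345536 + 262336*√323681 ≈ 8.9495e+10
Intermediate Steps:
(340576 + √(113365 + 210316))*(-99126 + 361462) = (340576 + √323681)*262336 = 89345345536 + 262336*√323681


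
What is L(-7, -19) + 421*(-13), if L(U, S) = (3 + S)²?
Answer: -5217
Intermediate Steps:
L(-7, -19) + 421*(-13) = (3 - 19)² + 421*(-13) = (-16)² - 5473 = 256 - 5473 = -5217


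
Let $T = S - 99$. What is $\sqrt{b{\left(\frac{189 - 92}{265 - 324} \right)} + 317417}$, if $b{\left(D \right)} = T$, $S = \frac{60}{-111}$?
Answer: $\frac{\sqrt{434407602}}{37} \approx 563.31$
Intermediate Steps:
$S = - \frac{20}{37}$ ($S = 60 \left(- \frac{1}{111}\right) = - \frac{20}{37} \approx -0.54054$)
$T = - \frac{3683}{37}$ ($T = - \frac{20}{37} - 99 = - \frac{3683}{37} \approx -99.541$)
$b{\left(D \right)} = - \frac{3683}{37}$
$\sqrt{b{\left(\frac{189 - 92}{265 - 324} \right)} + 317417} = \sqrt{- \frac{3683}{37} + 317417} = \sqrt{\frac{11740746}{37}} = \frac{\sqrt{434407602}}{37}$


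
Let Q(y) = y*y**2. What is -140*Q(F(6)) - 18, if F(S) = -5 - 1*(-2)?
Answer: 3762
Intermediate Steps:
F(S) = -3 (F(S) = -5 + 2 = -3)
Q(y) = y**3
-140*Q(F(6)) - 18 = -140*(-3)**3 - 18 = -140*(-27) - 18 = 3780 - 18 = 3762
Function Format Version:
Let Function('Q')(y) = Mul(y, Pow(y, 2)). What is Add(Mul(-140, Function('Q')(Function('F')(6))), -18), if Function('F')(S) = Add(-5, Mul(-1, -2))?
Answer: 3762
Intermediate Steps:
Function('F')(S) = -3 (Function('F')(S) = Add(-5, 2) = -3)
Function('Q')(y) = Pow(y, 3)
Add(Mul(-140, Function('Q')(Function('F')(6))), -18) = Add(Mul(-140, Pow(-3, 3)), -18) = Add(Mul(-140, -27), -18) = Add(3780, -18) = 3762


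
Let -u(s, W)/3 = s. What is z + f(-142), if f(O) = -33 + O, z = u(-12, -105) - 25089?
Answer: -25228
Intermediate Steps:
u(s, W) = -3*s
z = -25053 (z = -3*(-12) - 25089 = 36 - 25089 = -25053)
z + f(-142) = -25053 + (-33 - 142) = -25053 - 175 = -25228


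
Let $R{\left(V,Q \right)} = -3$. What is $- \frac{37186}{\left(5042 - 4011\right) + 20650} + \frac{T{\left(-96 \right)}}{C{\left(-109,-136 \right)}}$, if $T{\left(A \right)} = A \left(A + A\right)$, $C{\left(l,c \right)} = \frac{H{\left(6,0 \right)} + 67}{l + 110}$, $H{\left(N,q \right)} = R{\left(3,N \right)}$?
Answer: $\frac{6206942}{21681} \approx 286.28$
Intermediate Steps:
$H{\left(N,q \right)} = -3$
$C{\left(l,c \right)} = \frac{64}{110 + l}$ ($C{\left(l,c \right)} = \frac{-3 + 67}{l + 110} = \frac{64}{110 + l}$)
$T{\left(A \right)} = 2 A^{2}$ ($T{\left(A \right)} = A 2 A = 2 A^{2}$)
$- \frac{37186}{\left(5042 - 4011\right) + 20650} + \frac{T{\left(-96 \right)}}{C{\left(-109,-136 \right)}} = - \frac{37186}{\left(5042 - 4011\right) + 20650} + \frac{2 \left(-96\right)^{2}}{64 \frac{1}{110 - 109}} = - \frac{37186}{\left(5042 - 4011\right) + 20650} + \frac{2 \cdot 9216}{64 \cdot 1^{-1}} = - \frac{37186}{1031 + 20650} + \frac{18432}{64 \cdot 1} = - \frac{37186}{21681} + \frac{18432}{64} = \left(-37186\right) \frac{1}{21681} + 18432 \cdot \frac{1}{64} = - \frac{37186}{21681} + 288 = \frac{6206942}{21681}$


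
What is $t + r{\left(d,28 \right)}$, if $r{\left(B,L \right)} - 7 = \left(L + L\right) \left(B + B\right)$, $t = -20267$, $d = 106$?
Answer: $-8388$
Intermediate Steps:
$r{\left(B,L \right)} = 7 + 4 B L$ ($r{\left(B,L \right)} = 7 + \left(L + L\right) \left(B + B\right) = 7 + 2 L 2 B = 7 + 4 B L$)
$t + r{\left(d,28 \right)} = -20267 + \left(7 + 4 \cdot 106 \cdot 28\right) = -20267 + \left(7 + 11872\right) = -20267 + 11879 = -8388$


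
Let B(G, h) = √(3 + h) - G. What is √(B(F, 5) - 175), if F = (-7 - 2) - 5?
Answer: √(-161 + 2*√2) ≈ 12.577*I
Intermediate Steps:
F = -14 (F = -9 - 5 = -14)
√(B(F, 5) - 175) = √((√(3 + 5) - 1*(-14)) - 175) = √((√8 + 14) - 175) = √((2*√2 + 14) - 175) = √((14 + 2*√2) - 175) = √(-161 + 2*√2)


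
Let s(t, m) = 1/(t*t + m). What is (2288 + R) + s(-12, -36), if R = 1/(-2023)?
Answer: 499893307/218484 ≈ 2288.0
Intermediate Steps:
s(t, m) = 1/(m + t²) (s(t, m) = 1/(t² + m) = 1/(m + t²))
R = -1/2023 ≈ -0.00049432
(2288 + R) + s(-12, -36) = (2288 - 1/2023) + 1/(-36 + (-12)²) = 4628623/2023 + 1/(-36 + 144) = 4628623/2023 + 1/108 = 499893307/218484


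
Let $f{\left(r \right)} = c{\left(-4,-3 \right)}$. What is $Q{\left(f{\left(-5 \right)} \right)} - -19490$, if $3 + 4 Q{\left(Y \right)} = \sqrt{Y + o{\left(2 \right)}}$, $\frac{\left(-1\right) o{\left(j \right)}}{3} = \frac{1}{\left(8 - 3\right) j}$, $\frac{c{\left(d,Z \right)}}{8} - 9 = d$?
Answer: $\frac{77957}{4} + \frac{\sqrt{3970}}{40} \approx 19491.0$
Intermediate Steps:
$c{\left(d,Z \right)} = 72 + 8 d$
$f{\left(r \right)} = 40$ ($f{\left(r \right)} = 72 + 8 \left(-4\right) = 72 - 32 = 40$)
$o{\left(j \right)} = - \frac{3}{5 j}$ ($o{\left(j \right)} = - 3 \frac{1}{\left(8 - 3\right) j} = - 3 \frac{1}{5 j} = - \frac{3}{5 j}$)
$Q{\left(Y \right)} = - \frac{3}{4} + \frac{\sqrt{- \frac{3}{10} + Y}}{4}$ ($Q{\left(Y \right)} = - \frac{3}{4} + \frac{\sqrt{Y - \frac{3}{5 \cdot 2}}}{4} = - \frac{3}{4} + \frac{\sqrt{Y - \frac{3}{10}}}{4} = - \frac{3}{4} + \frac{\sqrt{- \frac{3}{10} + Y}}{4}$)
$Q{\left(f{\left(-5 \right)} \right)} - -19490 = \left(- \frac{3}{4} + \frac{\sqrt{-30 + 100 \cdot 40}}{40}\right) - -19490 = \left(- \frac{3}{4} + \frac{\sqrt{-30 + 4000}}{40}\right) + 19490 = \left(- \frac{3}{4} + \frac{\sqrt{3970}}{40}\right) + 19490 = \frac{77957}{4} + \frac{\sqrt{3970}}{40}$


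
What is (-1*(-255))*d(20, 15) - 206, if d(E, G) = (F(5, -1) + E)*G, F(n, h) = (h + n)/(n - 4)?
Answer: 91594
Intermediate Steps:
F(n, h) = (h + n)/(-4 + n)
d(E, G) = G*(4 + E) (d(E, G) = ((-1 + 5)/(-4 + 5) + E)*G = (4/1 + E)*G = (1*4 + E)*G = (4 + E)*G = G*(4 + E))
(-1*(-255))*d(20, 15) - 206 = (-1*(-255))*(15*(4 + 20)) - 206 = 255*(15*24) - 206 = 255*360 - 206 = 91800 - 206 = 91594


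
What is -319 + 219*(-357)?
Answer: -78502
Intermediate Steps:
-319 + 219*(-357) = -319 - 78183 = -78502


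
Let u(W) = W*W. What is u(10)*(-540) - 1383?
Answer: -55383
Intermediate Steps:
u(W) = W**2
u(10)*(-540) - 1383 = 10**2*(-540) - 1383 = 100*(-540) - 1383 = -54000 - 1383 = -55383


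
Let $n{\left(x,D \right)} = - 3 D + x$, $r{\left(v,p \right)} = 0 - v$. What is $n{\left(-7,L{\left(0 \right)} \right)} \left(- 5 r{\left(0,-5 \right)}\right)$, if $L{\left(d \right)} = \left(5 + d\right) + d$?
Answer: $0$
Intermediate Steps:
$r{\left(v,p \right)} = - v$
$L{\left(d \right)} = 5 + 2 d$
$n{\left(x,D \right)} = x - 3 D$
$n{\left(-7,L{\left(0 \right)} \right)} \left(- 5 r{\left(0,-5 \right)}\right) = \left(-7 - 3 \left(5 + 2 \cdot 0\right)\right) \left(- 5 \left(\left(-1\right) 0\right)\right) = \left(-7 - 3 \left(5 + 0\right)\right) \left(\left(-5\right) 0\right) = \left(-7 - 15\right) 0 = \left(-22\right) 0 = 0$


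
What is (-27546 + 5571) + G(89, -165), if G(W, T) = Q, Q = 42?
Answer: -21933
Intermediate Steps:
G(W, T) = 42
(-27546 + 5571) + G(89, -165) = (-27546 + 5571) + 42 = -21975 + 42 = -21933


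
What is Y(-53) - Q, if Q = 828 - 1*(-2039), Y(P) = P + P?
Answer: -2973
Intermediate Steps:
Y(P) = 2*P
Q = 2867 (Q = 828 + 2039 = 2867)
Y(-53) - Q = 2*(-53) - 1*2867 = -106 - 2867 = -2973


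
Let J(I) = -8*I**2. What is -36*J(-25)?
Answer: 180000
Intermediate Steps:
-36*J(-25) = -(-288)*(-25)**2 = -(-288)*625 = -36*(-5000) = 180000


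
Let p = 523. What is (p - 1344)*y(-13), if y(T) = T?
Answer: 10673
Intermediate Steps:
(p - 1344)*y(-13) = (523 - 1344)*(-13) = -821*(-13) = 10673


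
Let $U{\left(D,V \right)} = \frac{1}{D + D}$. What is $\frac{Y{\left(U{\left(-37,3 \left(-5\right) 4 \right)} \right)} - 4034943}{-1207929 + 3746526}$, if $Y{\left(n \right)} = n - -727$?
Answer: $- \frac{298531985}{187856178} \approx -1.5892$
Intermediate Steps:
$U{\left(D,V \right)} = \frac{1}{2 D}$
$Y{\left(n \right)} = 727 + n$ ($Y{\left(n \right)} = n + 727 = 727 + n$)
$\frac{Y{\left(U{\left(-37,3 \left(-5\right) 4 \right)} \right)} - 4034943}{-1207929 + 3746526} = \frac{\left(727 + \frac{1}{2 \left(-37\right)}\right) - 4034943}{-1207929 + 3746526} = \frac{\left(727 + \frac{1}{2} \left(- \frac{1}{37}\right)\right) - 4034943}{2538597} = \left(\left(727 - \frac{1}{74}\right) - 4034943\right) \frac{1}{2538597} = \left(\frac{53797}{74} - 4034943\right) \frac{1}{2538597} = \left(- \frac{298531985}{74}\right) \frac{1}{2538597} = - \frac{298531985}{187856178}$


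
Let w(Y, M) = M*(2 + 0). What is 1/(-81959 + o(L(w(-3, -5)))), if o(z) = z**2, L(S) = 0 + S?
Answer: -1/81859 ≈ -1.2216e-5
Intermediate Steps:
w(Y, M) = 2*M (w(Y, M) = M*2 = 2*M)
L(S) = S
1/(-81959 + o(L(w(-3, -5)))) = 1/(-81959 + (2*(-5))**2) = 1/(-81959 + (-10)**2) = 1/(-81959 + 100) = 1/(-81859) = -1/81859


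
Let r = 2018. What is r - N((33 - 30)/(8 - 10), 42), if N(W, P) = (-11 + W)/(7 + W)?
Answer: 22223/11 ≈ 2020.3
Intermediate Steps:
N(W, P) = (-11 + W)/(7 + W)
r - N((33 - 30)/(8 - 10), 42) = 2018 - (-11 + (33 - 30)/(8 - 10))/(7 + (33 - 30)/(8 - 10)) = 2018 - (-11 + 3/(-2))/(7 + 3/(-2)) = 2018 - (-11 + 3*(-1/2))/(7 + 3*(-1/2)) = 2018 - (-11 - 3/2)/(7 - 3/2) = 2018 - (-25)/(11/2*2) = 2018 - 2*(-25)/(11*2) = 2018 - 1*(-25/11) = 2018 + 25/11 = 22223/11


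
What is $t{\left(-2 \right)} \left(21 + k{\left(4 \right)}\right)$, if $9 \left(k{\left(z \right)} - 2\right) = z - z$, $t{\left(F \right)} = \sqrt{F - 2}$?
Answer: $46 i \approx 46.0 i$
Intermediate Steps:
$t{\left(F \right)} = \sqrt{-2 + F}$
$k{\left(z \right)} = 2$ ($k{\left(z \right)} = 2 + \frac{z - z}{9} = 2 + \frac{1}{9} \cdot 0 = 2 + 0 = 2$)
$t{\left(-2 \right)} \left(21 + k{\left(4 \right)}\right) = \sqrt{-2 - 2} \left(21 + 2\right) = \sqrt{-4} \cdot 23 = 2 i 23 = 46 i$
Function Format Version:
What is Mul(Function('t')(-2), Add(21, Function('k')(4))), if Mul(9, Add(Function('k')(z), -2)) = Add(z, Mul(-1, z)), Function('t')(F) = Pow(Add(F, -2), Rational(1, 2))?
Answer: Mul(46, I) ≈ Mul(46.000, I)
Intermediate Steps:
Function('t')(F) = Pow(Add(-2, F), Rational(1, 2))
Function('k')(z) = 2 (Function('k')(z) = Add(2, Mul(Rational(1, 9), Add(z, Mul(-1, z)))) = Add(2, Mul(Rational(1, 9), 0)) = Add(2, 0) = 2)
Mul(Function('t')(-2), Add(21, Function('k')(4))) = Mul(Pow(Add(-2, -2), Rational(1, 2)), Add(21, 2)) = Mul(Pow(-4, Rational(1, 2)), 23) = Mul(Mul(2, I), 23) = Mul(46, I)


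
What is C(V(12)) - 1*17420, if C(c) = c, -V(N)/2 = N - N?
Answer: -17420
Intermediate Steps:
V(N) = 0 (V(N) = -2*(N - N) = -2*0 = 0)
C(V(12)) - 1*17420 = 0 - 1*17420 = 0 - 17420 = -17420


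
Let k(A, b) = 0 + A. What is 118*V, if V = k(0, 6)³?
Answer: 0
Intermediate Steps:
k(A, b) = A
V = 0 (V = 0³ = 0)
118*V = 118*0 = 0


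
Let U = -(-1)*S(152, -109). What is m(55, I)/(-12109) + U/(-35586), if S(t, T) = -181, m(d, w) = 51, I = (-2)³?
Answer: 376843/430910874 ≈ 0.00087453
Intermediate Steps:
I = -8
U = -181 (U = -(-1)*(-181) = -1*181 = -181)
m(55, I)/(-12109) + U/(-35586) = 51/(-12109) - 181/(-35586) = 51*(-1/12109) - 181*(-1/35586) = -51/12109 + 181/35586 = 376843/430910874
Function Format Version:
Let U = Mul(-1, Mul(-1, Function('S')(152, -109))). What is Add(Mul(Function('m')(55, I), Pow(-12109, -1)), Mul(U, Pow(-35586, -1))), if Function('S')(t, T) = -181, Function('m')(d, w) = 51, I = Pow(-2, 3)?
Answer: Rational(376843, 430910874) ≈ 0.00087453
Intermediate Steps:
I = -8
U = -181 (U = Mul(-1, Mul(-1, -181)) = Mul(-1, 181) = -181)
Add(Mul(Function('m')(55, I), Pow(-12109, -1)), Mul(U, Pow(-35586, -1))) = Add(Mul(51, Pow(-12109, -1)), Mul(-181, Pow(-35586, -1))) = Add(Mul(51, Rational(-1, 12109)), Mul(-181, Rational(-1, 35586))) = Add(Rational(-51, 12109), Rational(181, 35586)) = Rational(376843, 430910874)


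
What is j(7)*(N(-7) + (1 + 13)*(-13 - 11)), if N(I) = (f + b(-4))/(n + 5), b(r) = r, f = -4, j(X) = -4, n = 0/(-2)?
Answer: 6752/5 ≈ 1350.4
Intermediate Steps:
n = 0 (n = 0*(-1/2) = 0)
N(I) = -8/5 (N(I) = (-4 - 4)/(0 + 5) = -8/5)
j(7)*(N(-7) + (1 + 13)*(-13 - 11)) = -4*(-8/5 + (1 + 13)*(-13 - 11)) = -4*(-8/5 + 14*(-24)) = -4*(-8/5 - 336) = -4*(-1688/5) = 6752/5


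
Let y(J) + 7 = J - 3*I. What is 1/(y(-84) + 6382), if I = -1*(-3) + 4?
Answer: 1/6270 ≈ 0.00015949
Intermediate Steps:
I = 7 (I = 3 + 4 = 7)
y(J) = -28 + J (y(J) = -7 + (J - 3*7) = -7 + (J - 21) = -7 + (-21 + J) = -28 + J)
1/(y(-84) + 6382) = 1/((-28 - 84) + 6382) = 1/(-112 + 6382) = 1/6270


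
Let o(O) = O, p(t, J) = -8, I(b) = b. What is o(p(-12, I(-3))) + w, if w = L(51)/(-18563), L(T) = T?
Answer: -148555/18563 ≈ -8.0027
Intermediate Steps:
w = -51/18563 (w = 51/(-18563) = 51*(-1/18563) = -51/18563 ≈ -0.0027474)
o(p(-12, I(-3))) + w = -8 - 51/18563 = -148555/18563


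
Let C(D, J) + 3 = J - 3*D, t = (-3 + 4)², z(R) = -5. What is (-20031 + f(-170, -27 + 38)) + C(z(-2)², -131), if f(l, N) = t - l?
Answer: -20069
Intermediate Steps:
t = 1 (t = 1² = 1)
C(D, J) = -3 + J - 3*D (C(D, J) = -3 + (J - 3*D) = -3 + J - 3*D)
f(l, N) = 1 - l
(-20031 + f(-170, -27 + 38)) + C(z(-2)², -131) = (-20031 + (1 - 1*(-170))) + (-3 - 131 - 3*(-5)²) = (-20031 + (1 + 170)) + (-3 - 131 - 3*25) = (-20031 + 171) + (-3 - 131 - 75) = -19860 - 209 = -20069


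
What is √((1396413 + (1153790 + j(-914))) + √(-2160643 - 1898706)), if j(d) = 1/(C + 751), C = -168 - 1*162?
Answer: √(452000530344 + 177241*I*√4059349)/421 ≈ 1596.9 + 0.63083*I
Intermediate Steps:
C = -330 (C = -168 - 162 = -330)
j(d) = 1/421 (j(d) = 1/(-330 + 751) = 1/421)
√((1396413 + (1153790 + j(-914))) + √(-2160643 - 1898706)) = √((1396413 + (1153790 + 1/421)) + √(-2160643 - 1898706)) = √((1396413 + 485745591/421) + √(-4059349)) = √(1073635464/421 + I*√4059349)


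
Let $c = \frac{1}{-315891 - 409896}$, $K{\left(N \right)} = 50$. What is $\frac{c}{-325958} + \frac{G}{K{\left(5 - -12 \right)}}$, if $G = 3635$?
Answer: $\frac{42997702348438}{591440197365} \approx 72.7$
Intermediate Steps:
$c = - \frac{1}{725787}$ ($c = \frac{1}{-725787} = - \frac{1}{725787} \approx -1.3778 \cdot 10^{-6}$)
$\frac{c}{-325958} + \frac{G}{K{\left(5 - -12 \right)}} = - \frac{1}{725787 \left(-325958\right)} + \frac{3635}{50} = \left(- \frac{1}{725787}\right) \left(- \frac{1}{325958}\right) + 3635 \cdot \frac{1}{50} = \frac{1}{236576078946} + \frac{727}{10} = \frac{42997702348438}{591440197365}$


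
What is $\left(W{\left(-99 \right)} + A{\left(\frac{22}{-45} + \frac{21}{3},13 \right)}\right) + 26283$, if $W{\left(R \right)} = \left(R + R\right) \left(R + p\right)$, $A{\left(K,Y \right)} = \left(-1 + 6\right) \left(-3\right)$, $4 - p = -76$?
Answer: $30030$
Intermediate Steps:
$p = 80$ ($p = 4 - -76 = 4 + 76 = 80$)
$A{\left(K,Y \right)} = -15$ ($A{\left(K,Y \right)} = 5 \left(-3\right) = -15$)
$W{\left(R \right)} = 2 R \left(80 + R\right)$ ($W{\left(R \right)} = \left(R + R\right) \left(R + 80\right) = 2 R \left(80 + R\right)$)
$\left(W{\left(-99 \right)} + A{\left(\frac{22}{-45} + \frac{21}{3},13 \right)}\right) + 26283 = \left(2 \left(-99\right) \left(80 - 99\right) - 15\right) + 26283 = \left(2 \left(-99\right) \left(-19\right) - 15\right) + 26283 = \left(3762 - 15\right) + 26283 = 3747 + 26283 = 30030$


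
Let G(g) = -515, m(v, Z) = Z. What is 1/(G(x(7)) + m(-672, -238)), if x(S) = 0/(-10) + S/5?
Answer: -1/753 ≈ -0.0013280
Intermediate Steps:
x(S) = S/5 (x(S) = 0*(-⅒) + S*(⅕) = 0 + S/5 = S/5)
1/(G(x(7)) + m(-672, -238)) = 1/(-515 - 238) = 1/(-753) = -1/753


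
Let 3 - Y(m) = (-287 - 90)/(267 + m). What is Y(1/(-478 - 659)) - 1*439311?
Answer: -133363815375/303578 ≈ -4.3931e+5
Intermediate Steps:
Y(m) = 3 + 377/(267 + m) (Y(m) = 3 - (-287 - 90)/(267 + m) = 3 - (-377)/(267 + m) = 3 + 377/(267 + m))
Y(1/(-478 - 659)) - 1*439311 = (1178 + 3/(-478 - 659))/(267 + 1/(-478 - 659)) - 1*439311 = (1178 + 3/(-1137))/(267 + 1/(-1137)) - 439311 = (1178 + 3*(-1/1137))/(267 - 1/1137) - 439311 = (1178 - 1/379)/(303578/1137) - 439311 = (1137/303578)*(446461/379) - 439311 = 1339383/303578 - 439311 = -133363815375/303578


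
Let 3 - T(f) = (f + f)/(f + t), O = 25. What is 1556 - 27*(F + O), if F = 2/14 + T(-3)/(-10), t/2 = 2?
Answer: 63101/70 ≈ 901.44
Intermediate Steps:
t = 4 (t = 2*2 = 4)
T(f) = 3 - 2*f/(4 + f) (T(f) = 3 - (f + f)/(f + 4) = 3 - 2*f/(4 + f))
F = -53/70 (F = 2/14 + ((12 - 3)/(4 - 3))/(-10) = 2*(1/14) + (9/1)*(-⅒) = ⅐ + (1*9)*(-⅒) = ⅐ + 9*(-⅒) = ⅐ - 9/10 = -53/70 ≈ -0.75714)
1556 - 27*(F + O) = 1556 - 27*(-53/70 + 25) = 1556 - 27*1697/70 = 1556 - 1*45819/70 = 1556 - 45819/70 = 63101/70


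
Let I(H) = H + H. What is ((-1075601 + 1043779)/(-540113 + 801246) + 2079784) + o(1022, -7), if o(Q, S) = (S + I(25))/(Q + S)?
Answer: 551246717730469/265049995 ≈ 2.0798e+6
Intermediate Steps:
I(H) = 2*H
o(Q, S) = (50 + S)/(Q + S) (o(Q, S) = (S + 2*25)/(Q + S) = (S + 50)/(Q + S) = (50 + S)/(Q + S))
((-1075601 + 1043779)/(-540113 + 801246) + 2079784) + o(1022, -7) = ((-1075601 + 1043779)/(-540113 + 801246) + 2079784) + (50 - 7)/(1022 - 7) = (-31822/261133 + 2079784) + 43/1015 = 543100203450/261133 + 43/1015 = 551246717730469/265049995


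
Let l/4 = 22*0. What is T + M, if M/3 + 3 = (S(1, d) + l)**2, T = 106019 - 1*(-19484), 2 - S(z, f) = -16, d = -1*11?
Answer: 126466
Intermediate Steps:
d = -11
S(z, f) = 18 (S(z, f) = 2 - 1*(-16) = 2 + 16 = 18)
T = 125503 (T = 106019 + 19484 = 125503)
l = 0 (l = 4*(22*0) = 4*0 = 0)
M = 963 (M = -9 + 3*(18 + 0)**2 = -9 + 3*18**2 = -9 + 3*324 = -9 + 972 = 963)
T + M = 125503 + 963 = 126466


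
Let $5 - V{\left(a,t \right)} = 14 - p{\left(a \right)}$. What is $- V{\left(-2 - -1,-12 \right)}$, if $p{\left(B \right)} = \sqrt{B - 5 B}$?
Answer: $7$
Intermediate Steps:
$p{\left(B \right)} = 2 \sqrt{- B}$ ($p{\left(B \right)} = \sqrt{- 4 B} = 2 \sqrt{- B}$)
$V{\left(a,t \right)} = -9 + 2 \sqrt{- a}$ ($V{\left(a,t \right)} = 5 - \left(14 - 2 \sqrt{- a}\right) = 5 + \left(-14 + 2 \sqrt{- a}\right) = -9 + 2 \sqrt{- a}$)
$- V{\left(-2 - -1,-12 \right)} = - (-9 + 2 \sqrt{- (-2 - -1)}) = - (-9 + 2 \sqrt{- (-2 + 1)}) = - (-9 + 2 \sqrt{\left(-1\right) \left(-1\right)}) = - (-9 + 2 \sqrt{1}) = - (-9 + 2 \cdot 1) = - (-9 + 2) = \left(-1\right) \left(-7\right) = 7$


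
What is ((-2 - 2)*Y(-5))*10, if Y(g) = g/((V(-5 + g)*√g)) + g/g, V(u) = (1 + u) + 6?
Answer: -40 + 40*I*√5/3 ≈ -40.0 + 29.814*I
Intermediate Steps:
V(u) = 7 + u
Y(g) = 1 + √g/(2 + g) (Y(g) = g/(((7 + (-5 + g))*√g)) + g/g = g/(((2 + g)*√g)) + 1 = g/((√g*(2 + g))) + 1 = g*(1/(√g*(2 + g))) + 1 = √g/(2 + g) + 1 = 1 + √g/(2 + g))
((-2 - 2)*Y(-5))*10 = ((-2 - 2)*((2 - 5 + √(-5))/(2 - 5)))*10 = -4*(2 - 5 + I*√5)/(-3)*10 = -(-4)*(-3 + I*√5)/3*10 = -4*(1 - I*√5/3)*10 = (-4 + 4*I*√5/3)*10 = -40 + 40*I*√5/3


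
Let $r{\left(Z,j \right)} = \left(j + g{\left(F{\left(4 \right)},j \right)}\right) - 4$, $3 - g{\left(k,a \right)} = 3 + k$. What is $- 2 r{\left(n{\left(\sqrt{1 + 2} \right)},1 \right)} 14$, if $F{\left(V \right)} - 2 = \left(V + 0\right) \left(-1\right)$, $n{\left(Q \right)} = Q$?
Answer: $28$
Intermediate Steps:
$F{\left(V \right)} = 2 - V$ ($F{\left(V \right)} = 2 + \left(V + 0\right) \left(-1\right) = 2 + V \left(-1\right) = 2 - V$)
$g{\left(k,a \right)} = - k$ ($g{\left(k,a \right)} = 3 - \left(3 + k\right) = - k$)
$r{\left(Z,j \right)} = -2 + j$ ($r{\left(Z,j \right)} = \left(j - \left(2 - 4\right)\right) - 4 = \left(j - -2\right) - 4 = \left(j + 2\right) - 4 = \left(2 + j\right) - 4 = -2 + j$)
$- 2 r{\left(n{\left(\sqrt{1 + 2} \right)},1 \right)} 14 = - 2 \left(-2 + 1\right) 14 = \left(-2\right) \left(-1\right) 14 = 2 \cdot 14 = 28$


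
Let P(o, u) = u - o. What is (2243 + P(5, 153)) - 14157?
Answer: -11766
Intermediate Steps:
(2243 + P(5, 153)) - 14157 = (2243 + (153 - 1*5)) - 14157 = (2243 + (153 - 5)) - 14157 = (2243 + 148) - 14157 = 2391 - 14157 = -11766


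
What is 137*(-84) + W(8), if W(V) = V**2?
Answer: -11444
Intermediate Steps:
137*(-84) + W(8) = 137*(-84) + 8**2 = -11508 + 64 = -11444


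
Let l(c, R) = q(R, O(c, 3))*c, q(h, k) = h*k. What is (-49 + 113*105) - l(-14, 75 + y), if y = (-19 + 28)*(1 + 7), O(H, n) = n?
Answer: 17990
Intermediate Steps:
y = 72 (y = 9*8 = 72)
l(c, R) = 3*R*c (l(c, R) = (R*3)*c = (3*R)*c = 3*R*c)
(-49 + 113*105) - l(-14, 75 + y) = (-49 + 113*105) - 3*(75 + 72)*(-14) = (-49 + 11865) - 3*147*(-14) = 11816 - 1*(-6174) = 11816 + 6174 = 17990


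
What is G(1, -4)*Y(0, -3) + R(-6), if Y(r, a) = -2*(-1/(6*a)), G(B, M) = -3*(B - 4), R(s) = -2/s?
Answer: -⅔ ≈ -0.66667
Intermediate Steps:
G(B, M) = 12 - 3*B (G(B, M) = -3*(-4 + B) = 12 - 3*B)
Y(r, a) = 1/(3*a) (Y(r, a) = -2*(-1/(6*a)) = -(-1)/(3*a) = 1/(3*a))
G(1, -4)*Y(0, -3) + R(-6) = (12 - 3*1)*((⅓)/(-3)) - 2/(-6) = (12 - 3)*((⅓)*(-⅓)) - 2*(-⅙) = 9*(-⅑) + ⅓ = -1 + ⅓ = -⅔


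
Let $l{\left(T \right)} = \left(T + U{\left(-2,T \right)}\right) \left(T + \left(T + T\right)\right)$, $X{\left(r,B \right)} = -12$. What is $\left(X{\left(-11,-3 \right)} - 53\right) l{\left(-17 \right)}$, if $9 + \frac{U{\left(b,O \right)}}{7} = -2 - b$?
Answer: $-265200$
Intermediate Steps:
$U{\left(b,O \right)} = -77 - 7 b$ ($U{\left(b,O \right)} = -63 + 7 \left(-2 - b\right) = -63 - \left(14 + 7 b\right) = -77 - 7 b$)
$l{\left(T \right)} = 3 T \left(-63 + T\right)$ ($l{\left(T \right)} = \left(T - 63\right) \left(T + \left(T + T\right)\right) = \left(T + \left(-77 + 14\right)\right) \left(T + 2 T\right) = \left(T - 63\right) 3 T = \left(-63 + T\right) 3 T = 3 T \left(-63 + T\right)$)
$\left(X{\left(-11,-3 \right)} - 53\right) l{\left(-17 \right)} = \left(-12 - 53\right) 3 \left(-17\right) \left(-63 - 17\right) = - 65 \cdot 3 \left(-17\right) \left(-80\right) = \left(-65\right) 4080 = -265200$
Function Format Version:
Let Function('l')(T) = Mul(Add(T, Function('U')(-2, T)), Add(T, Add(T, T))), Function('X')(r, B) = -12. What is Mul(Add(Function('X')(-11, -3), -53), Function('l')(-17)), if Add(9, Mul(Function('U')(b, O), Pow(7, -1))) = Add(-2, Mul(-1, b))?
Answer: -265200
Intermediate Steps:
Function('U')(b, O) = Add(-77, Mul(-7, b)) (Function('U')(b, O) = Add(-63, Mul(7, Add(-2, Mul(-1, b)))) = Add(-63, Add(-14, Mul(-7, b))) = Add(-77, Mul(-7, b)))
Function('l')(T) = Mul(3, T, Add(-63, T)) (Function('l')(T) = Mul(Add(T, Add(-77, Mul(-7, -2))), Add(T, Add(T, T))) = Mul(Add(T, Add(-77, 14)), Add(T, Mul(2, T))) = Mul(Add(T, -63), Mul(3, T)) = Mul(Add(-63, T), Mul(3, T)) = Mul(3, T, Add(-63, T)))
Mul(Add(Function('X')(-11, -3), -53), Function('l')(-17)) = Mul(Add(-12, -53), Mul(3, -17, Add(-63, -17))) = Mul(-65, Mul(3, -17, -80)) = Mul(-65, 4080) = -265200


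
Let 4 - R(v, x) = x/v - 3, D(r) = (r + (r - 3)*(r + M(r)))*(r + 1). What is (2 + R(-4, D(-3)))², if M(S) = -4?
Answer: 441/4 ≈ 110.25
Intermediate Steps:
D(r) = (1 + r)*(r + (-4 + r)*(-3 + r)) (D(r) = (r + (r - 3)*(r - 4))*(r + 1) = (r + (-3 + r)*(-4 + r))*(1 + r) = (r + (-4 + r)*(-3 + r))*(1 + r) = (1 + r)*(r + (-4 + r)*(-3 + r)))
R(v, x) = 7 - x/v (R(v, x) = 4 - (x/v - 3) = 4 - (-3 + x/v) = 4 + (3 - x/v) = 7 - x/v)
(2 + R(-4, D(-3)))² = (2 + (7 - 1*(12 + (-3)³ - 5*(-3)² + 6*(-3))/(-4)))² = (2 + (7 - 1*(12 - 27 - 5*9 - 18)*(-¼)))² = (2 + (7 - 1*(12 - 27 - 45 - 18)*(-¼)))² = (2 + (7 - 1*(-78)*(-¼)))² = (2 + (7 - 39/2))² = (2 - 25/2)² = (-21/2)² = 441/4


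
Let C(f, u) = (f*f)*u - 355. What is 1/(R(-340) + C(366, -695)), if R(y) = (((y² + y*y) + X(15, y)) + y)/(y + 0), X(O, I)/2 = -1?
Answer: -170/15827077179 ≈ -1.0741e-8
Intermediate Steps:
C(f, u) = -355 + u*f² (C(f, u) = f²*u - 355 = u*f² - 355 = -355 + u*f²)
X(O, I) = -2 (X(O, I) = 2*(-1) = -2)
R(y) = (-2 + y + 2*y²)/y (R(y) = (((y² + y*y) - 2) + y)/(y + 0) = (((y² + y²) - 2) + y)/y = ((2*y² - 2) + y)/y = ((-2 + 2*y²) + y)/y = (-2 + y + 2*y²)/y)
1/(R(-340) + C(366, -695)) = 1/((1 - 2/(-340) + 2*(-340)) + (-355 - 695*366²)) = 1/((1 - 2*(-1/340) - 680) + (-355 - 695*133956)) = 1/((1 + 1/170 - 680) + (-355 - 93099420)) = 1/(-115429/170 - 93099775) = 1/(-15827077179/170) = -170/15827077179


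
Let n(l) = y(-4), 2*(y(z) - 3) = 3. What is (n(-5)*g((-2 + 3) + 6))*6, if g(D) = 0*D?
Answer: 0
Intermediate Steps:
y(z) = 9/2 (y(z) = 3 + (½)*3 = 3 + 3/2 = 9/2)
n(l) = 9/2
g(D) = 0
(n(-5)*g((-2 + 3) + 6))*6 = ((9/2)*0)*6 = 0*6 = 0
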